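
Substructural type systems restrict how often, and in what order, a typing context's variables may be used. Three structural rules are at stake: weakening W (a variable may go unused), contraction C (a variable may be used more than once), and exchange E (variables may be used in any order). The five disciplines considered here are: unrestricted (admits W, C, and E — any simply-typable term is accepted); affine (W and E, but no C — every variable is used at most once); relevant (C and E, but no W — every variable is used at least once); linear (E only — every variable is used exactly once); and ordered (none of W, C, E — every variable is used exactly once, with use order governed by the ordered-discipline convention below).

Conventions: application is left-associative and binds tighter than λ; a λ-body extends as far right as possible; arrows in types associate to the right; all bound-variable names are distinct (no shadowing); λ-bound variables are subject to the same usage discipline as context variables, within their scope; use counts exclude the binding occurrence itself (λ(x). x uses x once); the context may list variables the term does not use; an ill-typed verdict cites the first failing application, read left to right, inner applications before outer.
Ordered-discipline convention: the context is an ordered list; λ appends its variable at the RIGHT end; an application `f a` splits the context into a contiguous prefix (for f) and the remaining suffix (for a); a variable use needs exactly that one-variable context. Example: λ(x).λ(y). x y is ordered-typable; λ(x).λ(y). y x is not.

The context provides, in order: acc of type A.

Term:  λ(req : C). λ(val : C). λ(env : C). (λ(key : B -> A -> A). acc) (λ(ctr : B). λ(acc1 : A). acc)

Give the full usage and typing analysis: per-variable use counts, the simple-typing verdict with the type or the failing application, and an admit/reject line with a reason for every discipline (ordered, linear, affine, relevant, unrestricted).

counts: acc=2, req [bound]=0, val [bound]=0, env [bound]=0, key [bound]=0, ctr [bound]=0, acc1 [bound]=0
order of uses: acc, acc
typing: ✓ — C -> C -> C -> A
ordered ✗ (repeated use of acc ×2; needs weakening: req, val, env, key, ctr, acc1 unused)
linear ✗ (repeated use of acc ×2; needs weakening: req, val, env, key, ctr, acc1 unused)
affine ✗ (repeated use of acc ×2)
relevant ✗ (needs weakening: req, val, env, key, ctr, acc1 unused)
unrestricted ✓ (well-typed at C -> C -> C -> A; no restrictions here)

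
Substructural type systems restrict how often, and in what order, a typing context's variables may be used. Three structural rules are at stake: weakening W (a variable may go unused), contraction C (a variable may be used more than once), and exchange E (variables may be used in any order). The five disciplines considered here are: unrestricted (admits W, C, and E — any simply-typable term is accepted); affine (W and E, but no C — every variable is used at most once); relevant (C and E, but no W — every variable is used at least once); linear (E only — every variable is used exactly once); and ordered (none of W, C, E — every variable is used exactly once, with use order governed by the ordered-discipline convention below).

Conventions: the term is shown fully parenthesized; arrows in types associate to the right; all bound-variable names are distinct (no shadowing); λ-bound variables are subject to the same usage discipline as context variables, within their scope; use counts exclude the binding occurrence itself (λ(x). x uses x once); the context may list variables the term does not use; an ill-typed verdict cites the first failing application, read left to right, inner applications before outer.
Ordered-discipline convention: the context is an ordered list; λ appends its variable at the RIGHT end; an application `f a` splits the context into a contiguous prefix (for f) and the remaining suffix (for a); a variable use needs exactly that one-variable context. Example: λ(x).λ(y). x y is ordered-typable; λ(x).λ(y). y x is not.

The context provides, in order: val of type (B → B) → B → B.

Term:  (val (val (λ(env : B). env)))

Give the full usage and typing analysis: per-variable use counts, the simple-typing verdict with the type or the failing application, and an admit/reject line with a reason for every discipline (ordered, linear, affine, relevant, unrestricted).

use counts: val=2, env (bound)=1
left-to-right use order: val, val, env
typing: ✓ — B → B
ordered ✗ (needs contraction — val ×2)
linear ✗ (needs contraction — val ×2)
affine ✗ (needs contraction — val ×2)
relevant ✓ (at least one use each (val, env))
unrestricted ✓ (type-checks (B → B) and nothing is barred)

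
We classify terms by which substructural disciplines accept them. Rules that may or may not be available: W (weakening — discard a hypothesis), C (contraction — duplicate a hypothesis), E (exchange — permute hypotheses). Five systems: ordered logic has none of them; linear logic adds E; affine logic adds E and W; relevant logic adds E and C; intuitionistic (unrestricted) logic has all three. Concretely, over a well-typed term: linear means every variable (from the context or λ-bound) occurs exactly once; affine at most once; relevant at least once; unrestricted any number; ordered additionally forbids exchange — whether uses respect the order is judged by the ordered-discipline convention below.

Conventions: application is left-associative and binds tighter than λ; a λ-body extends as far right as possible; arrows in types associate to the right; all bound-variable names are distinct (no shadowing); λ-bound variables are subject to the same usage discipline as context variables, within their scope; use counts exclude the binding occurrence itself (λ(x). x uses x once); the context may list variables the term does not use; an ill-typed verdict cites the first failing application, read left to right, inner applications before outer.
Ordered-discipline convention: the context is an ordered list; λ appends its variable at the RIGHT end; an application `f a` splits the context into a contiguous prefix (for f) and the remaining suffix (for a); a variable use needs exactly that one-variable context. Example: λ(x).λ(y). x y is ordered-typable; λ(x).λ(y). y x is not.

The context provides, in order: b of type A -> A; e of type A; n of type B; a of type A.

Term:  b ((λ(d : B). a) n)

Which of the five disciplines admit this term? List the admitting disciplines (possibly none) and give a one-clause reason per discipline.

admitting disciplines: affine, unrestricted
variable uses: b: 1, e: 0, n: 1, a: 1, d (λ-bound): 0
use order (left to right): b, a, n
typing: well-typed at A
ordered ✗ (unused: e, d — weakening required)
linear ✗ (unused: e, d — weakening required)
affine ✓ (b, e, n, a, d: no repeats, contraction unneeded)
relevant ✗ (unused: e, d — weakening required)
unrestricted ✓ (type-checks (A) and nothing is barred)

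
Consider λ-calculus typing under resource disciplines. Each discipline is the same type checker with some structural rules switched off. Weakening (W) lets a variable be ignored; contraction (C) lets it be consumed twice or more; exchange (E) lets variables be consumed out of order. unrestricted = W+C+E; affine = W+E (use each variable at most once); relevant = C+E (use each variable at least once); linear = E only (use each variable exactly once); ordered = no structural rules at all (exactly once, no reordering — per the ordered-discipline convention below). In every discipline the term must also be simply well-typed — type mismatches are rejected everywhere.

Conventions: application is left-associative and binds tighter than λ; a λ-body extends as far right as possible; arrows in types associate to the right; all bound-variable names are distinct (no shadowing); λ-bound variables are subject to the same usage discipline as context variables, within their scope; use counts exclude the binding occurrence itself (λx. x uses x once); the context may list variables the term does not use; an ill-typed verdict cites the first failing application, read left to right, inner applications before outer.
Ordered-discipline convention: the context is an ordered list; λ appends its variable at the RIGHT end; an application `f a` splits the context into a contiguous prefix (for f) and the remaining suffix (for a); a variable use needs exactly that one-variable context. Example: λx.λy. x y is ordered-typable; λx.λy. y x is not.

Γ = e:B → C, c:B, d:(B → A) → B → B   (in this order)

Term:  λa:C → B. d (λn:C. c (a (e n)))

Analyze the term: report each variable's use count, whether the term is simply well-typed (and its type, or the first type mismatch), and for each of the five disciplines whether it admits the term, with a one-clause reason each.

counts: e: 1; c: 1; d: 1; a [bound]: 1; n [bound]: 1
uses in reading order: d, c, a, e, n
typing: ill-typed: argument of type C where B is required
ordered: ✗ — the type mismatch rejects it
linear: ✗ — not simply typable
affine: ✗ — fails simple typing
relevant: ✗ — a type mismatch blocks all five
unrestricted: ✗ — the type mismatch rejects it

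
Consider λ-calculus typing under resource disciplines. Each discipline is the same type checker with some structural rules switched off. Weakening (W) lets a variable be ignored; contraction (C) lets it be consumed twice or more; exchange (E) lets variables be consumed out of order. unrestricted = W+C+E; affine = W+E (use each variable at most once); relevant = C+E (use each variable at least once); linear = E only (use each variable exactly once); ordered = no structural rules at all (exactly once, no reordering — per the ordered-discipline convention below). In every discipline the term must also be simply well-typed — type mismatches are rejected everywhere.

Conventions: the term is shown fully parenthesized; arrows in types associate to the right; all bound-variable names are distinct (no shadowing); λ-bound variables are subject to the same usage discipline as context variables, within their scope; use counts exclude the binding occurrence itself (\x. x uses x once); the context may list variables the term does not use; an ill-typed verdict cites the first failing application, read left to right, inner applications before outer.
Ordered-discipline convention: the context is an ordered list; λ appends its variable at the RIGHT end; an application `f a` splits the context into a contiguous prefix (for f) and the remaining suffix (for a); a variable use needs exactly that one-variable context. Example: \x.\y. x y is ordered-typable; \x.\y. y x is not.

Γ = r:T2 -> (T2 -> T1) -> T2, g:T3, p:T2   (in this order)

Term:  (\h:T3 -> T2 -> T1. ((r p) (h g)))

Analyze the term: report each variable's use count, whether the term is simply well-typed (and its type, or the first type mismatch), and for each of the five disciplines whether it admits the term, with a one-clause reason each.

usage: r ×1; g ×1; p ×1; h [bound] ×1
use order (left to right): r, p, h, g
typing: ✓ — (T3 -> T2 -> T1) -> T2
ordered: ✗, no contiguous prefix/suffix split fits r, p, h, g
linear: ✓, each of r, g, p, h used exactly once
affine: ✓, none of r, g, p, h used more than once
relevant: ✓, r, g, p, h: all used, weakening unneeded
unrestricted: ✓, well-typed at (T3 -> T2 -> T1) -> T2; no restrictions here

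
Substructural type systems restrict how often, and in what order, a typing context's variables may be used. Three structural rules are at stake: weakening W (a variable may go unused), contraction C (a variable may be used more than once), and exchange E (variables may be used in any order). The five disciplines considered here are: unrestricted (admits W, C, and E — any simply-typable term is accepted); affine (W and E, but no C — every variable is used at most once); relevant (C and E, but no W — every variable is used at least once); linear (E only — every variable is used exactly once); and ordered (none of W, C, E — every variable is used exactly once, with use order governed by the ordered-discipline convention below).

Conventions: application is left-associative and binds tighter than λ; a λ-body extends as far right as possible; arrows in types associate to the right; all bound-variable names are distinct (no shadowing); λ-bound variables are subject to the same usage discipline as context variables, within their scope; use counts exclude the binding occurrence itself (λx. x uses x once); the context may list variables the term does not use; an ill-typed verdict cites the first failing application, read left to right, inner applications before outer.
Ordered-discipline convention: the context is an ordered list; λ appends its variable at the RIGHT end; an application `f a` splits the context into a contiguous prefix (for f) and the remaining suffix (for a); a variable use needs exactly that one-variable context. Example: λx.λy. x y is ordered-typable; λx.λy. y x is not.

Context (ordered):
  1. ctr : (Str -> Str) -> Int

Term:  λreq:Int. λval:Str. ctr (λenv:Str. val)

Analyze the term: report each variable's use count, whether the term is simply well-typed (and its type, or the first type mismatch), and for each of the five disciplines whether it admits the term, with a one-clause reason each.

usage: ctr: 1×, req [bound]: 0×, val [bound]: 1×, env [bound]: 0×
uses in reading order: ctr, val
typing: well-typed — term : Int -> Str -> Int
ordered: ✗, req, env left unused
linear: ✗, req, env left unused
affine: ✓, ctr, req, val, env: no repeats, contraction unneeded
relevant: ✗, req, env left unused
unrestricted: ✓, simply typable at Int -> Str -> Int; W, C, E all held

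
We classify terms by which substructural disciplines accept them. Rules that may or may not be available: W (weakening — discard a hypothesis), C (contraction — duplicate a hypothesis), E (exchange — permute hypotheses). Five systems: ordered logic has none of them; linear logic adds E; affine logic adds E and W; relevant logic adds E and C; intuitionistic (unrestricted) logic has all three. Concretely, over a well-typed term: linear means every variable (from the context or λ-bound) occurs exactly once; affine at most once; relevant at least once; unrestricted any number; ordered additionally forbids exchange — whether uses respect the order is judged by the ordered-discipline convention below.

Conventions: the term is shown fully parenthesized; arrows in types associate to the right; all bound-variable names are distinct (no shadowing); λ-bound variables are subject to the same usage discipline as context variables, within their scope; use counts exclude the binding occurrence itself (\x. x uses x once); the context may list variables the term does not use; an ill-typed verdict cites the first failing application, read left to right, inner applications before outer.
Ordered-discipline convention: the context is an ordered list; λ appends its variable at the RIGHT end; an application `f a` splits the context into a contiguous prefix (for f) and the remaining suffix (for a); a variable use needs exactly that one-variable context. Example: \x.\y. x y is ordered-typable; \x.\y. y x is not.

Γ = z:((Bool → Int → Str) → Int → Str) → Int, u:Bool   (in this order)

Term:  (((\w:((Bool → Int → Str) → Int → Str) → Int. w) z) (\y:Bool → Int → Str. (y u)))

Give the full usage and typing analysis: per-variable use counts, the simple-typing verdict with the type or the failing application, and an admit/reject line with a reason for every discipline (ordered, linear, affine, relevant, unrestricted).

counts: z: 1×, u: 1×, w [bound]: 1×, y [bound]: 1×
order of uses: w, z, y, u
typing: ✓ — Int
ordered: ✗, no contiguous prefix/suffix split fits w, z, y, u
linear: ✓, each of z, u, w, y used exactly once
affine: ✓, no duplicate uses among z, u, w, y
relevant: ✓, z, u, w, y: all used, weakening unneeded
unrestricted: ✓, simply typable at Int; W, C, E all held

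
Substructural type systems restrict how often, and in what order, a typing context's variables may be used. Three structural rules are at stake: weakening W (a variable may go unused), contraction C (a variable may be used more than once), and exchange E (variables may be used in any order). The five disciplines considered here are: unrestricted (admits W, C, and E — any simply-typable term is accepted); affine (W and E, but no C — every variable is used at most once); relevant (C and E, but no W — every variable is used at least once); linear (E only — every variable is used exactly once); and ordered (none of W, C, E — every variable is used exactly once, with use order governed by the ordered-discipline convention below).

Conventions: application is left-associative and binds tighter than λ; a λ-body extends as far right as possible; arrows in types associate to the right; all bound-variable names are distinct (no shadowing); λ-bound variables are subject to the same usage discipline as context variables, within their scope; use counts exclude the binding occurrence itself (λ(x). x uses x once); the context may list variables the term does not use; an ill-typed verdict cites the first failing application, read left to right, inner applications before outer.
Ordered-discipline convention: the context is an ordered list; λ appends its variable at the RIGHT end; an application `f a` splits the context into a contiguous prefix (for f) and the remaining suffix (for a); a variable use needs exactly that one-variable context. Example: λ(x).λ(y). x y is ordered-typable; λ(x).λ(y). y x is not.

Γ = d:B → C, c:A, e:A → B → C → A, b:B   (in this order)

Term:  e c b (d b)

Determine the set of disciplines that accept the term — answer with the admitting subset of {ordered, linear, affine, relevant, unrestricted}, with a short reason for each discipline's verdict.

admitted in: relevant, unrestricted
counts: d: 1×; c: 1×; e: 1×; b: 2×
uses in reading order: e, c, b, d, b
typing: ✓ — A
ordered ✗ (b ×2 used more than once (contraction))
linear ✗ (b ×2 used more than once (contraction))
affine ✗ (b ×2 used more than once (contraction))
relevant ✓ (none of d, c, e, b goes unused)
unrestricted ✓ (well-typed at A; no restrictions here)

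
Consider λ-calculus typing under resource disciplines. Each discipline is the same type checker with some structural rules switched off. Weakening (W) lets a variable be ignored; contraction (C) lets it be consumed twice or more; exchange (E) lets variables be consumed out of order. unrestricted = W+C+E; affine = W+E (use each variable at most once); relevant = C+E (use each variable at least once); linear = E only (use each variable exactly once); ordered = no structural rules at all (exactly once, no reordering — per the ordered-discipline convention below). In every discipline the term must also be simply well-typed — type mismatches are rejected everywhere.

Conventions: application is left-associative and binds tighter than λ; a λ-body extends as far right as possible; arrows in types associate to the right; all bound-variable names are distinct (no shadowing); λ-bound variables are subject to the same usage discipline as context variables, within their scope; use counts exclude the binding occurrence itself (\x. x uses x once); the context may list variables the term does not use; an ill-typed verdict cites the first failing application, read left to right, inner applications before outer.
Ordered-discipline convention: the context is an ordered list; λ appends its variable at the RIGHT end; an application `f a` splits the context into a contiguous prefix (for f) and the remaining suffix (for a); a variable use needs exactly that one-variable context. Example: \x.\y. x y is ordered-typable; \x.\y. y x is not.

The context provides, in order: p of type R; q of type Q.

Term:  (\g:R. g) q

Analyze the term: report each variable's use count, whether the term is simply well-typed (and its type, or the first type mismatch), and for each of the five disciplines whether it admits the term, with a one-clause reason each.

variable uses: p=0; q=1; g (bound)=1
use order (left to right): g, q
typing: ill-typed: argument of type Q where R is required
ordered: ✗, the type mismatch rejects it
linear: ✗, not simply typable
affine: ✗, fails simple typing
relevant: ✗, a type mismatch blocks all five
unrestricted: ✗, the type mismatch rejects it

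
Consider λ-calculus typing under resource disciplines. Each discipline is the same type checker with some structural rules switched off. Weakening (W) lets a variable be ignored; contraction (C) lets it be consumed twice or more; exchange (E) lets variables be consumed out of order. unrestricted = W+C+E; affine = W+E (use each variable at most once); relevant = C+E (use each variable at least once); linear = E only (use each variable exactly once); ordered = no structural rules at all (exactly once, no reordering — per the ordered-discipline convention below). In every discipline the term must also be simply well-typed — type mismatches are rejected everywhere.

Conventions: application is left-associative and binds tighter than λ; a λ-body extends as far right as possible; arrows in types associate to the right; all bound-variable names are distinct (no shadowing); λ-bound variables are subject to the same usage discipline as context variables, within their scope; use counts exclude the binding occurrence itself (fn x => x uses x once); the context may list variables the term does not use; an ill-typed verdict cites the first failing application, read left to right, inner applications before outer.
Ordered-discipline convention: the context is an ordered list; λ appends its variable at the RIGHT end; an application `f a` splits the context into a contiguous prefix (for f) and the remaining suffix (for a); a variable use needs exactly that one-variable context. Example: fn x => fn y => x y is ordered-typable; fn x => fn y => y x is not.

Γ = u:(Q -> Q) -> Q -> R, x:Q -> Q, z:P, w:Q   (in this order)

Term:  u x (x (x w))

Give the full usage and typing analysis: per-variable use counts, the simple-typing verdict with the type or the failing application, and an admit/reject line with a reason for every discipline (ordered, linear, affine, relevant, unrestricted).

usage: u: 1, x: 3, z: 0, w: 1
uses in reading order: u, x, x, x, w
typing: well-typed — term : R
ordered: ✗ — x ×3 used more than once (contraction); z left unused
linear: ✗ — x ×3 used more than once (contraction); z left unused
affine: ✗ — x ×3 used more than once (contraction)
relevant: ✗ — z left unused
unrestricted: ✓ — type-checks (R) and nothing is barred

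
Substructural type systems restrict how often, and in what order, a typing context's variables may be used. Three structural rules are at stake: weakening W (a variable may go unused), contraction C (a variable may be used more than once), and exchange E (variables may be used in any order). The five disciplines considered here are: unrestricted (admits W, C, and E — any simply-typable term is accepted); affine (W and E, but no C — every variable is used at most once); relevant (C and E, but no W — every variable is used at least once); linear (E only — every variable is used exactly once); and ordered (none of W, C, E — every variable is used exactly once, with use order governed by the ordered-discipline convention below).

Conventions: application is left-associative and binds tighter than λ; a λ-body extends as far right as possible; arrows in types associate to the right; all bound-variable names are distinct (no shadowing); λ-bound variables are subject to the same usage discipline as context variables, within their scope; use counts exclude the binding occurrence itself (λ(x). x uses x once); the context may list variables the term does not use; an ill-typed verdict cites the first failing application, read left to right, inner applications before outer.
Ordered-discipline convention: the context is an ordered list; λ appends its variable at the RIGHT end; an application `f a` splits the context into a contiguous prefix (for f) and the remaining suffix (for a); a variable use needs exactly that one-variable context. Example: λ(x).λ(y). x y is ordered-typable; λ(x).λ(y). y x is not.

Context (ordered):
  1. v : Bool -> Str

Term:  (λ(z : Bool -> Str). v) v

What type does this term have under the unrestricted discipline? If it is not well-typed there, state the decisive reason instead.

term : Bool -> Str
variable uses: v=2; z (λ-bound)=0
left-to-right use order: v, v
typing: well-typed — term : Bool -> Str
summary: ordered ✗, linear ✗, affine ✗, relevant ✗, unrestricted ✓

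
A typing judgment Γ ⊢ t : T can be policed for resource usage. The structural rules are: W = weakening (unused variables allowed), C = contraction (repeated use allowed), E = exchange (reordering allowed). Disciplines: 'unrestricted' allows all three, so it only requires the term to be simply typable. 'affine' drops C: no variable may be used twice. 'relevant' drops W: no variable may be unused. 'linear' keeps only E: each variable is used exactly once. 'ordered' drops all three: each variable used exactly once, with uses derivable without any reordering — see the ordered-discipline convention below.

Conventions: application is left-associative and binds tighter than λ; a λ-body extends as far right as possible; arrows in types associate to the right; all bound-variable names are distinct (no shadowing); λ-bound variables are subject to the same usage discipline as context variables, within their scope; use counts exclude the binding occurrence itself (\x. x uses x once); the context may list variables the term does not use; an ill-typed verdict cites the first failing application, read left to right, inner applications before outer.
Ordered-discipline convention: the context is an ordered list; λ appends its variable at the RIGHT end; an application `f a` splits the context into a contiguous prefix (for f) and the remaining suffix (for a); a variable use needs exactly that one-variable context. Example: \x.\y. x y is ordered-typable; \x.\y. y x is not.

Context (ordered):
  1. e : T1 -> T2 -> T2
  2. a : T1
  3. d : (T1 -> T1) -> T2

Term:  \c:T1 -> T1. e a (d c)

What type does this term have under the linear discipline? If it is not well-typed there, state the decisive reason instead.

term : (T1 -> T1) -> T2
variable uses: e: 1, a: 1, d: 1, c (λ-bound): 1
use order (left to right): e, a, d, c
typing: ✓ — (T1 -> T1) -> T2
all disciplines: ordered ✓; linear ✓; affine ✓; relevant ✓; unrestricted ✓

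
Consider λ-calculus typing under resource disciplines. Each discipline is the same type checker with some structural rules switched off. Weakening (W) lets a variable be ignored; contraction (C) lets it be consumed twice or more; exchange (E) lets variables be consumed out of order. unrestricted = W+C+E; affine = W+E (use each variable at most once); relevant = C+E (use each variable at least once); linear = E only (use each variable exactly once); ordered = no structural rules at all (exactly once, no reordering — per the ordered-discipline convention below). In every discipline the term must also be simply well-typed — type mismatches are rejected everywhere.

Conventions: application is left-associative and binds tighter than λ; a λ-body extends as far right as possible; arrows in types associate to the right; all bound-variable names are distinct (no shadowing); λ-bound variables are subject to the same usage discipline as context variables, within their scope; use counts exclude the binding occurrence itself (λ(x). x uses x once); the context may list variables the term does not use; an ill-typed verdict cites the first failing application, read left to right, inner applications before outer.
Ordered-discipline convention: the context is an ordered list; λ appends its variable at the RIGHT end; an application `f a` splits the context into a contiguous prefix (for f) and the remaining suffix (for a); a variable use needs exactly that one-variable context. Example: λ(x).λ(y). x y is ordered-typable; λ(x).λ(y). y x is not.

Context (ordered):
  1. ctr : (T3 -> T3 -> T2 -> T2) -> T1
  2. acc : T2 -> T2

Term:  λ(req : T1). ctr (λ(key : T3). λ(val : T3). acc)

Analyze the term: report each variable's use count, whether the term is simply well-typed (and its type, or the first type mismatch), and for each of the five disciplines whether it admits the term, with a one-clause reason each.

use counts: ctr=1, acc=1, req [bound]=0, key [bound]=0, val [bound]=0
uses in reading order: ctr, acc
typing: well-typed at T1 -> T1
ordered: ✗, req, key, val never used (weakening)
linear: ✗, req, key, val never used (weakening)
affine: ✓, at most one use each (ctr, acc, req, key, val)
relevant: ✗, req, key, val never used (weakening)
unrestricted: ✓, type-checks (T1 -> T1) and nothing is barred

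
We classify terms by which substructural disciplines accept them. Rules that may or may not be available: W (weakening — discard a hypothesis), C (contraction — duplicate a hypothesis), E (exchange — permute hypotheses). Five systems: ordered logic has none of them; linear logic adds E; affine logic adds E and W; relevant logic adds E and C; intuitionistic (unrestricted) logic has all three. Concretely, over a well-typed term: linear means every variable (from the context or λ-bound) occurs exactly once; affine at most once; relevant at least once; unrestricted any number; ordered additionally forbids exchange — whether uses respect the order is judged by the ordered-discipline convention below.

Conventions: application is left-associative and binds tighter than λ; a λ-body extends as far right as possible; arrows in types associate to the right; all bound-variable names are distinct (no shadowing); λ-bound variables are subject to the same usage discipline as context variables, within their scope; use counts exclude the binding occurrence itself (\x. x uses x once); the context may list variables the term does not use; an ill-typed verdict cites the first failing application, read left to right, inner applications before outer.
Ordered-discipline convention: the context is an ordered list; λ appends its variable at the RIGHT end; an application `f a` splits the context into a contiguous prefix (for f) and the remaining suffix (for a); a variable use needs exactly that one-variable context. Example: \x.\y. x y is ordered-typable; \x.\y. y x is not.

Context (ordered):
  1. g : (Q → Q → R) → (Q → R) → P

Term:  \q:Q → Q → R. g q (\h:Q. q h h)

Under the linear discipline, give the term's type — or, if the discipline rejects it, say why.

not well-typed under linear — needs contraction — q ×2, h ×2
variable uses: g: 1×, q (bound): 2×, h (bound): 2×
use order (left to right): g, q, q, h, h
typing: well-typed at (Q → Q → R) → P
across the five disciplines: ordered ✗ | linear ✗ | affine ✗ | relevant ✓ | unrestricted ✓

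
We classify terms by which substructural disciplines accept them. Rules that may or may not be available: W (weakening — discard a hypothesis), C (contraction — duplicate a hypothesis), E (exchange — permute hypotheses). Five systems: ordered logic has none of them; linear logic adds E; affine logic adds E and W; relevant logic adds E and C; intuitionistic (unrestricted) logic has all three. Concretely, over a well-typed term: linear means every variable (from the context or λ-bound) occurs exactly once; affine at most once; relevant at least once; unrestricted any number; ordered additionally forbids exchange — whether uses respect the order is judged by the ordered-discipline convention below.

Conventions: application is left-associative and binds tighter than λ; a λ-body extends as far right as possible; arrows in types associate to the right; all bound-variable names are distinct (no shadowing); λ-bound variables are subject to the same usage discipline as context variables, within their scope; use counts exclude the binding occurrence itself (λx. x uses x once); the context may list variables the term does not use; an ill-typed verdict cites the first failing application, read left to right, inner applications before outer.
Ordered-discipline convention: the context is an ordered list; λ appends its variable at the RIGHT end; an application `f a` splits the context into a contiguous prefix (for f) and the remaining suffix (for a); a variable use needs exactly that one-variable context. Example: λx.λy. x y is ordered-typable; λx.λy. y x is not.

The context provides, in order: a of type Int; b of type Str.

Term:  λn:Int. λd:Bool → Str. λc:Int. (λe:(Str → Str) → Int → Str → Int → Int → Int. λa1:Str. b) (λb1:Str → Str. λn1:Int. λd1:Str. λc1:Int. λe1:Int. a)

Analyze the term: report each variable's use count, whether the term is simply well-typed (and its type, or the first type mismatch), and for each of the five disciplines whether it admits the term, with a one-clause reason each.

variable uses: a: 1; b: 1; n [bound]: 0; d [bound]: 0; c [bound]: 0; e [bound]: 0; a1 [bound]: 0; b1 [bound]: 0; n1 [bound]: 0; d1 [bound]: 0; c1 [bound]: 0; e1 [bound]: 0
use order (left to right): b, a
typing: ✓ — Int → (Bool → Str) → Int → Str → Str
ordered ✗ (unused: n, d, c, e, a1, b1, n1, d1, c1, e1 — weakening required)
linear ✗ (unused: n, d, c, e, a1, b1, n1, d1, c1, e1 — weakening required)
affine ✓ (at most one use each (a, b, n, d, c, e, a1, b1, n1, d1, c1, e1))
relevant ✗ (unused: n, d, c, e, a1, b1, n1, d1, c1, e1 — weakening required)
unrestricted ✓ (well-typed at Int → (Bool → Str) → Int → Str → Str; no restrictions here)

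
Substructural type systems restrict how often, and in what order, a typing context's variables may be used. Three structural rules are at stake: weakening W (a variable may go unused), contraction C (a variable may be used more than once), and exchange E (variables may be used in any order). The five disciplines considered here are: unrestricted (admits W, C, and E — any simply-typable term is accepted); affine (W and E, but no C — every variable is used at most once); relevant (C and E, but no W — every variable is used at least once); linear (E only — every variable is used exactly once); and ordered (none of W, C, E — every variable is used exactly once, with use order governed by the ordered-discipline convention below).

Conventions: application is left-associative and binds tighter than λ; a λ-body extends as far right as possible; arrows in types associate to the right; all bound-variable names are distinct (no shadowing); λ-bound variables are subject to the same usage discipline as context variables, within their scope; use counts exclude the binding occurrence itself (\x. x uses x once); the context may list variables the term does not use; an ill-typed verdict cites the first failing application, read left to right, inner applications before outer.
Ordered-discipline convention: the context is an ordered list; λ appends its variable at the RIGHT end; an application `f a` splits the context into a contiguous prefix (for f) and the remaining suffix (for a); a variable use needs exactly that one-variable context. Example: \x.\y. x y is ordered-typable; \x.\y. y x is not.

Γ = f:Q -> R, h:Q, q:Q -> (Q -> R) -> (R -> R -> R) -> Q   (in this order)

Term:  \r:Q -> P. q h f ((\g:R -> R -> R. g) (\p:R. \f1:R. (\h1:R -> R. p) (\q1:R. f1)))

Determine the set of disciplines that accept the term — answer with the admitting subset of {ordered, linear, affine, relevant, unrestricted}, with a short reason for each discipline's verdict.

admitting disciplines: affine, unrestricted
variable uses: f ×1; h ×1; q ×1; r (λ-bound) ×0; g (λ-bound) ×1; p (λ-bound) ×1; f1 (λ-bound) ×1; h1 (λ-bound) ×0; q1 (λ-bound) ×0
left-to-right use order: q, h, f, g, p, f1
typing: ✓ — (Q -> P) -> Q
ordered ✗ (r, h1, q1 left unused)
linear ✗ (r, h1, q1 left unused)
affine ✓ (none of f, h, q, r, g, p, f1, h1, q1 used more than once)
relevant ✗ (r, h1, q1 left unused)
unrestricted ✓ (type-checks ((Q -> P) -> Q) and nothing is barred)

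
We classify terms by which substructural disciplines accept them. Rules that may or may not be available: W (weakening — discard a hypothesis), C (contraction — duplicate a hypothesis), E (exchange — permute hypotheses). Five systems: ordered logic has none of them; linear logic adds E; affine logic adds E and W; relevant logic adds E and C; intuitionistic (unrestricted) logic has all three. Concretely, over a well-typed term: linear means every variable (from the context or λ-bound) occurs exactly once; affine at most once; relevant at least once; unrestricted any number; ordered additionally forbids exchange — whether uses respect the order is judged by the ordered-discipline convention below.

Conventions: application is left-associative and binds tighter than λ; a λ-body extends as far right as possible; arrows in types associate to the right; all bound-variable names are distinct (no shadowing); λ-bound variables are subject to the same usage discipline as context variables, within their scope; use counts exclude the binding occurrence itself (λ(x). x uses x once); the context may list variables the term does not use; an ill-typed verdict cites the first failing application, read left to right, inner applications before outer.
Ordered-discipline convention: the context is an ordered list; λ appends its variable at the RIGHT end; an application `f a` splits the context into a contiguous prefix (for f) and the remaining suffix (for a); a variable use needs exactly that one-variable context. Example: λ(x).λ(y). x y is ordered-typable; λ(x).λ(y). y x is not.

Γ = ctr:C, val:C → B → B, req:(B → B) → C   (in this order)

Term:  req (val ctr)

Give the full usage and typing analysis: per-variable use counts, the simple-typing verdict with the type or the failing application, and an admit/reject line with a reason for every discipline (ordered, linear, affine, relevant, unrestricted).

counts: ctr: 1×; val: 1×; req: 1×
left-to-right use order: req, val, ctr
typing: ✓ — C
ordered: ✗, no ordered split (uses run req, val, ctr)
linear: ✓, each of ctr, val, req used exactly once
affine: ✓, at most one use each (ctr, val, req)
relevant: ✓, every one of ctr, val, req appears
unrestricted: ✓, typability at C is all that's needed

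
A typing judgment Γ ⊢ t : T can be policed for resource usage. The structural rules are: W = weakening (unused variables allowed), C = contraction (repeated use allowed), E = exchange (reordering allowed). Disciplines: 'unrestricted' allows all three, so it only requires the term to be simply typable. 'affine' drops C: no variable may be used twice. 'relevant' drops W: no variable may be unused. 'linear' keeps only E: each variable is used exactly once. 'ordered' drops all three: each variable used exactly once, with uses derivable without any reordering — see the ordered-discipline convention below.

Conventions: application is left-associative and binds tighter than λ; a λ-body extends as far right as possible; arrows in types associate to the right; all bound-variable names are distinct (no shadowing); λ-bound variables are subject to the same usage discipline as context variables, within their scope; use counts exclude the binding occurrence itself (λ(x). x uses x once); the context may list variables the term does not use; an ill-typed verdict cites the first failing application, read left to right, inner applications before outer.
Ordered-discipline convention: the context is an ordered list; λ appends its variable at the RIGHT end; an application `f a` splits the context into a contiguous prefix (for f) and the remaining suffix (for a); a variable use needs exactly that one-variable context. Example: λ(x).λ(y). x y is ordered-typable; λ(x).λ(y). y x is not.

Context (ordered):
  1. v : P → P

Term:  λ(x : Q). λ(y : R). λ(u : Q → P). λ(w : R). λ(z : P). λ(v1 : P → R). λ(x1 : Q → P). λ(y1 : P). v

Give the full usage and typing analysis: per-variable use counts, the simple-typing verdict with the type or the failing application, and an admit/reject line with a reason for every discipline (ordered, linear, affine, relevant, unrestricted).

counts: v ×1; x (λ-bound) ×0; y (λ-bound) ×0; u (λ-bound) ×0; w (λ-bound) ×0; z (λ-bound) ×0; v1 (λ-bound) ×0; x1 (λ-bound) ×0; y1 (λ-bound) ×0
order of uses: v
typing: well-typed — term : Q → R → (Q → P) → R → P → (P → R) → (Q → P) → P → P → P
ordered: ✗, unused: x, y, u, w, z, v1, x1, y1 — weakening required
linear: ✗, unused: x, y, u, w, z, v1, x1, y1 — weakening required
affine: ✓, v, x, y, u, w, z, v1, x1, y1: no repeats, contraction unneeded
relevant: ✗, unused: x, y, u, w, z, v1, x1, y1 — weakening required
unrestricted: ✓, typability at Q → R → (Q → P) → R → P → (P → R) → (Q → P) → P → P → P is all that's needed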